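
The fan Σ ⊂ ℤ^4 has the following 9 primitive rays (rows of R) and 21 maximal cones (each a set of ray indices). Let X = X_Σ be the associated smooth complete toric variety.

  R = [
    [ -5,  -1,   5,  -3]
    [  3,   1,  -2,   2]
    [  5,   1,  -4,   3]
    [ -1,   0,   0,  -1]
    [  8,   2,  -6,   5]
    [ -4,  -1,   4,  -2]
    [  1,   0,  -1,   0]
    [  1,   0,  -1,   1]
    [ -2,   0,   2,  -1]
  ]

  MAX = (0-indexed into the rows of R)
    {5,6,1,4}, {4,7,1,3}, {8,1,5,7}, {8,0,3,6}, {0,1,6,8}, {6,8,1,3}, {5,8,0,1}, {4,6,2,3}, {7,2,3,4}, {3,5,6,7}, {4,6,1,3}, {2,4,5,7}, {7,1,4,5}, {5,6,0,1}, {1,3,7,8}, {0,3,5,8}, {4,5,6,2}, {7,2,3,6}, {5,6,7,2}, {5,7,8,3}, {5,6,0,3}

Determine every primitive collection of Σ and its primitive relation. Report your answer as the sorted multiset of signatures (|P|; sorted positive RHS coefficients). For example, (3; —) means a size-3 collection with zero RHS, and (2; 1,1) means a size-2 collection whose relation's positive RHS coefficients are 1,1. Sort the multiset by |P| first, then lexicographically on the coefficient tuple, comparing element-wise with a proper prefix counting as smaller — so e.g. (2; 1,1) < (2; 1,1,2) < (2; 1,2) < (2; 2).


14 collections generate NE(X_Σ); each relation:

  P = {0,7}:  v_{0} + v_{7} = v_{5} — sig = (2; 1)
  P = {1,2}:  v_{1} + v_{2} = v_{4} — sig = (2; 1)
  P = {2,8}:  v_{2} + v_{8} = v_{1} — sig = (2; 1)
  P = {0,2}:  v_{0} + v_{2} = v_{1} + v_{5} + v_{6} — sig = (2; 1,1,1)
  P = {0,4}:  v_{0} + v_{4} = 2·v_{1} + v_{5} + v_{6} — sig = (2; 1,1,2)
  P = {4,8}:  v_{4} + v_{8} = 2·v_{1} — sig = (2; 2)
  P = {2,3,5}:  v_{2} + v_{3} + v_{5} = 0 — sig = (3; —)
  P = {6,7,8}:  v_{6} + v_{7} + v_{8} = 0 — sig = (3; —)
  P = {1,3,5}:  v_{1} + v_{3} + v_{5} = v_{8} — sig = (3; 1)
  P = {1,6,7}:  v_{1} + v_{6} + v_{7} = v_{2} — sig = (3; 1)
  P = {3,4,5}:  v_{3} + v_{4} + v_{5} = v_{1} — sig = (3; 1)
  P = {5,6,8}:  v_{5} + v_{6} + v_{8} = v_{0} — sig = (3; 1)
  P = {0,1,3}:  v_{0} + v_{1} + v_{3} = v_{6} + 2·v_{8} — sig = (3; 1,2)
  P = {4,6,7}:  v_{4} + v_{6} + v_{7} = 2·v_{2} — sig = (3; 2)

Hence PRS(X_Σ) =
    (2; 1)
    (2; 1)
    (2; 1)
    (2; 1,1,1)
    (2; 1,1,2)
    (2; 2)
    (3; —)
    (3; —)
    (3; 1)
    (3; 1)
    (3; 1)
    (3; 1)
    (3; 1,2)
    (3; 2)


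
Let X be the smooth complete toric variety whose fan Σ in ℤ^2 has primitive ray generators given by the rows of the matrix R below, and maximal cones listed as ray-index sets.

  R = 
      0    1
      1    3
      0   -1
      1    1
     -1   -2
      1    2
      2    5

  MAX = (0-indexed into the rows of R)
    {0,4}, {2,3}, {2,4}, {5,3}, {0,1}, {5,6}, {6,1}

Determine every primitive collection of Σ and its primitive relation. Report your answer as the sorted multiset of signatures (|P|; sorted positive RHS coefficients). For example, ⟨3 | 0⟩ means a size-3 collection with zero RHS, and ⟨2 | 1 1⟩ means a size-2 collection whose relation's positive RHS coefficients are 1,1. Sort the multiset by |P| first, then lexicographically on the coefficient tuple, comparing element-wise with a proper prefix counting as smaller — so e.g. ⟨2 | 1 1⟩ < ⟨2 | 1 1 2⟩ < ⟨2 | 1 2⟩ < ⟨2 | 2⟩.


Σ has 14 primitive collections:

  P={0,2}:  v_{0} + v_{2} = 0  →  sig = ⟨2 | 0⟩
  P={4,5}:  v_{4} + v_{5} = 0  →  sig = ⟨2 | 0⟩
  P={0,3}:  v_{0} + v_{3} = v_{5}  →  sig = ⟨2 | 1⟩
  P={0,5}:  v_{0} + v_{5} = v_{1}  →  sig = ⟨2 | 1⟩
  P={1,2}:  v_{1} + v_{2} = v_{5}  →  sig = ⟨2 | 1⟩
  P={1,4}:  v_{1} + v_{4} = v_{0}  →  sig = ⟨2 | 1⟩
  P={1,5}:  v_{1} + v_{5} = v_{6}  →  sig = ⟨2 | 1⟩
  P={2,5}:  v_{2} + v_{5} = v_{3}  →  sig = ⟨2 | 1⟩
  P={3,4}:  v_{3} + v_{4} = v_{2}  →  sig = ⟨2 | 1⟩
  P={4,6}:  v_{4} + v_{6} = v_{1}  →  sig = ⟨2 | 1⟩
  P={0,6}:  v_{0} + v_{6} = 2·v_{1}  →  sig = ⟨2 | 2⟩
  P={1,3}:  v_{1} + v_{3} = 2·v_{5}  →  sig = ⟨2 | 2⟩
  P={2,6}:  v_{2} + v_{6} = 2·v_{5}  →  sig = ⟨2 | 2⟩
  P={3,6}:  v_{3} + v_{6} = 3·v_{5}  →  sig = ⟨2 | 3⟩

Sorted signature multiset PRS(X):
{ ⟨2 | 0⟩ ×2,  ⟨2 | 1⟩ ×8,  ⟨2 | 2⟩ ×3,  ⟨2 | 3⟩ }


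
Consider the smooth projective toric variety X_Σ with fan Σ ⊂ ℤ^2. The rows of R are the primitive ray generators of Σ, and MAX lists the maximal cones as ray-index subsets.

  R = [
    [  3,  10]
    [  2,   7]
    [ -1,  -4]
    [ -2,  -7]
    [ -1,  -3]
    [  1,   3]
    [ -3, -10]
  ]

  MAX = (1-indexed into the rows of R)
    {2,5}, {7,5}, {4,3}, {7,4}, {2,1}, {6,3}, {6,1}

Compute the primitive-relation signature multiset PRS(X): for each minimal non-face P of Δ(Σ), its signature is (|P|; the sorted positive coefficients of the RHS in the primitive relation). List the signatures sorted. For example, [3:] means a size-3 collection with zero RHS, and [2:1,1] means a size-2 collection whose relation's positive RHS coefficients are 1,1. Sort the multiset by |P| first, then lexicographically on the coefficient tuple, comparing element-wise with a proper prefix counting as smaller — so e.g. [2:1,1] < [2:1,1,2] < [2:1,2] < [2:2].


14 minimal non-faces of Δ(Σ) (on 7 rays):

  P={1,7}:  v_{1} + v_{7} = 0  →  sig = [2:]
  P={2,4}:  v_{2} + v_{4} = 0  →  sig = [2:]
  P={5,6}:  v_{5} + v_{6} = 0  →  sig = [2:]
  P={1,4}:  v_{1} + v_{4} = v_{6}  →  sig = [2:1]
  P={1,5}:  v_{1} + v_{5} = v_{2}  →  sig = [2:1]
  P={2,3}:  v_{2} + v_{3} = v_{6}  →  sig = [2:1]
  P={2,6}:  v_{2} + v_{6} = v_{1}  →  sig = [2:1]
  P={2,7}:  v_{2} + v_{7} = v_{5}  →  sig = [2:1]
  P={3,5}:  v_{3} + v_{5} = v_{4}  →  sig = [2:1]
  P={4,5}:  v_{4} + v_{5} = v_{7}  →  sig = [2:1]
  P={4,6}:  v_{4} + v_{6} = v_{3}  →  sig = [2:1]
  P={6,7}:  v_{6} + v_{7} = v_{4}  →  sig = [2:1]
  P={1,3}:  v_{1} + v_{3} = 2·v_{6}  →  sig = [2:2]
  P={3,7}:  v_{3} + v_{7} = 2·v_{4}  →  sig = [2:2]

Sorted signature multiset PRS(X):
[[2:], [2:], [2:], [2:1], [2:1], [2:1], [2:1], [2:1], [2:1], [2:1], [2:1], [2:1], [2:2], [2:2]]


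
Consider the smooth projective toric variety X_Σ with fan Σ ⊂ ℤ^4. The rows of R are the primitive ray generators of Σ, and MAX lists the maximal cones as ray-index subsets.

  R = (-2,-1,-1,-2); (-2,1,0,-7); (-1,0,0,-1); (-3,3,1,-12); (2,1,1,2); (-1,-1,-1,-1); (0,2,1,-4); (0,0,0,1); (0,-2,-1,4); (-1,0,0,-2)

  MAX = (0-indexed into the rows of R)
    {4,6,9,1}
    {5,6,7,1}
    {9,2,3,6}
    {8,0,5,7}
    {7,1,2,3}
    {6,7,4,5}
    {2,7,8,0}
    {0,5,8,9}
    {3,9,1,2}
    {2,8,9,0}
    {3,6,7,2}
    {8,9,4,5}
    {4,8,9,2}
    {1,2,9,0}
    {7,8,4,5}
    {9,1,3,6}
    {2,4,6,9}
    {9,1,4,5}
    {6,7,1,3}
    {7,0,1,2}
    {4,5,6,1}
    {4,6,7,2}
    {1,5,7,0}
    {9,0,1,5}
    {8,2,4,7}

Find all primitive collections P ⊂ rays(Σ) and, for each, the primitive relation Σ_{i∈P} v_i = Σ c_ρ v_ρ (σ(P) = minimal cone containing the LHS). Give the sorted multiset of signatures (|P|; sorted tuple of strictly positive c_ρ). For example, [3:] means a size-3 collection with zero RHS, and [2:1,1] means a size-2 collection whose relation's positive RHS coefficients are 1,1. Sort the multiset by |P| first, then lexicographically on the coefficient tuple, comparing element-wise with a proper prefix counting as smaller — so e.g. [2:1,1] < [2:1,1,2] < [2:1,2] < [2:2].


Minimal non-faces — 14 found among 10 rays, 25 max cones:

  {0,4}:  v_{0} + v_{4} = 0  ⇒ sig = [2:]
  {6,8}:  v_{6} + v_{8} = 0  ⇒ sig = [2:]
  {2,5}:  v_{2} + v_{5} = v_{0}  ⇒ sig = [2:1]
  {7,9}:  v_{7} + v_{9} = v_{2}  ⇒ sig = [2:1]
  {0,6}:  v_{0} + v_{6} = v_{1} + v_{7}  ⇒ sig = [2:1,1]
  {1,8}:  v_{1} + v_{8} = v_{5} + v_{9}  ⇒ sig = [2:1,1]
  {3,8}:  v_{3} + v_{8} = v_{1} + v_{2}  ⇒ sig = [2:1,1]
  {0,3}:  v_{0} + v_{3} = 2·v_{1} + v_{2} + v_{7}  ⇒ sig = [2:1,1,2]
  {3,4}:  v_{3} + v_{4} = 2·v_{6} + v_{9}  ⇒ sig = [2:1,2]
  {3,5}:  v_{3} + v_{5} = 2·v_{1} + v_{7}  ⇒ sig = [2:1,2]
  {1,2,6}:  v_{1} + v_{2} + v_{6} = v_{3}  ⇒ sig = [3:1]
  {1,4,7}:  v_{1} + v_{4} + v_{7} = v_{6}  ⇒ sig = [3:1]
  {5,6,9}:  v_{5} + v_{6} + v_{9} = v_{1}  ⇒ sig = [3:1]
  {1,2,4}:  v_{1} + v_{2} + v_{4} = v_{6} + v_{9}  ⇒ sig = [3:1,1]

Hence PRS(X_Σ) =
    [2:]
    [2:]
    [2:1]
    [2:1]
    [2:1,1]
    [2:1,1]
    [2:1,1]
    [2:1,1,2]
    [2:1,2]
    [2:1,2]
    [3:1]
    [3:1]
    [3:1]
    [3:1,1]


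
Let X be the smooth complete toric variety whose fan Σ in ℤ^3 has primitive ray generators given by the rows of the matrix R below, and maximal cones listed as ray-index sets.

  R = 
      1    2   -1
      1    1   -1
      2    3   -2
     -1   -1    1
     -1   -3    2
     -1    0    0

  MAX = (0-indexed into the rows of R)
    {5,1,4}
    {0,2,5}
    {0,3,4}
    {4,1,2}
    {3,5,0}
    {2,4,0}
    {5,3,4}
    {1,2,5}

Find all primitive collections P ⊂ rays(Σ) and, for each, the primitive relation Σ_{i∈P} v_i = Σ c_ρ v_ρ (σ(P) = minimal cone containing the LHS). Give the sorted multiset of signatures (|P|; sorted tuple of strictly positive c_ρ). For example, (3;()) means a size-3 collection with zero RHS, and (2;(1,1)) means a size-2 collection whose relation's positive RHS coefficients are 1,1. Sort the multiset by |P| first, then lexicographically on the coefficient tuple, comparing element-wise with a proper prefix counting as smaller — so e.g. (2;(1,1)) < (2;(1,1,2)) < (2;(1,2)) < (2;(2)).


Σ has 5 primitive collections:

  P={1,3}:  v_{1} + v_{3} = 0  ⇒ sig = (2;())
  P={0,1}:  v_{0} + v_{1} = v_{2}  ⇒ sig = (2;(1))
  P={2,3}:  v_{2} + v_{3} = v_{0}  ⇒ sig = (2;(1))
  P={2,4,5}:  v_{2} + v_{4} + v_{5} = 0  ⇒ sig = (3;())
  P={0,4,5}:  v_{0} + v_{4} + v_{5} = v_{3}  ⇒ sig = (3;(1))

Hence PRS(X_Σ) =
    (2;())
    (2;(1))
    (2;(1))
    (3;())
    (3;(1))


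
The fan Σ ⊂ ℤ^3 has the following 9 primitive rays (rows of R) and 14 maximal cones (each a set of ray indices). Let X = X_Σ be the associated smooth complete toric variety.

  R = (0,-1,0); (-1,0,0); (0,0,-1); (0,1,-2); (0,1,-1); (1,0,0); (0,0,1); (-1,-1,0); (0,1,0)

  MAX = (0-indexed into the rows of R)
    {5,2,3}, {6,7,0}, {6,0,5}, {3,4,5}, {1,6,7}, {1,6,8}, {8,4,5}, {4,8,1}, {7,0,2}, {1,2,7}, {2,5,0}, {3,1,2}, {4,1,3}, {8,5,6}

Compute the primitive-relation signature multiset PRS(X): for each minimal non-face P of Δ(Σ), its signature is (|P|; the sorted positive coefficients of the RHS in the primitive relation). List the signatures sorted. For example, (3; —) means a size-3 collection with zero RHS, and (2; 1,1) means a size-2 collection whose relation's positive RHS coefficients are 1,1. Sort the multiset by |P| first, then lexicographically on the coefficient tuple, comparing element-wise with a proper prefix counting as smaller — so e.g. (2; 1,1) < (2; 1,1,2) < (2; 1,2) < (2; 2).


|primitive collections| = 15. Relations:

  • {0,8}:  v_{0} + v_{8} = 0  so sig = (2; —)
  • {1,5}:  v_{1} + v_{5} = 0  so sig = (2; —)
  • {2,6}:  v_{2} + v_{6} = 0  so sig = (2; —)
  • {0,1}:  v_{0} + v_{1} = v_{7}  so sig = (2; 1)
  • {0,4}:  v_{0} + v_{4} = v_{2}  so sig = (2; 1)
  • {2,4}:  v_{2} + v_{4} = v_{3}  so sig = (2; 1)
  • {2,8}:  v_{2} + v_{8} = v_{4}  so sig = (2; 1)
  • {3,6}:  v_{3} + v_{6} = v_{4}  so sig = (2; 1)
  • {4,6}:  v_{4} + v_{6} = v_{8}  so sig = (2; 1)
  • {5,7}:  v_{5} + v_{7} = v_{0}  so sig = (2; 1)
  • {7,8}:  v_{7} + v_{8} = v_{1}  so sig = (2; 1)
  • {4,7}:  v_{4} + v_{7} = v_{1} + v_{2}  so sig = (2; 1,1)
  • {3,7}:  v_{3} + v_{7} = v_{1} + 2·v_{2}  so sig = (2; 1,2)
  • {0,3}:  v_{0} + v_{3} = 2·v_{2}  so sig = (2; 2)
  • {3,8}:  v_{3} + v_{8} = 2·v_{4}  so sig = (2; 2)

so the primitive-relation signature multiset is
{ (2; —) ×3,  (2; 1) ×8,  (2; 1,1),  (2; 1,2),  (2; 2) ×2 }


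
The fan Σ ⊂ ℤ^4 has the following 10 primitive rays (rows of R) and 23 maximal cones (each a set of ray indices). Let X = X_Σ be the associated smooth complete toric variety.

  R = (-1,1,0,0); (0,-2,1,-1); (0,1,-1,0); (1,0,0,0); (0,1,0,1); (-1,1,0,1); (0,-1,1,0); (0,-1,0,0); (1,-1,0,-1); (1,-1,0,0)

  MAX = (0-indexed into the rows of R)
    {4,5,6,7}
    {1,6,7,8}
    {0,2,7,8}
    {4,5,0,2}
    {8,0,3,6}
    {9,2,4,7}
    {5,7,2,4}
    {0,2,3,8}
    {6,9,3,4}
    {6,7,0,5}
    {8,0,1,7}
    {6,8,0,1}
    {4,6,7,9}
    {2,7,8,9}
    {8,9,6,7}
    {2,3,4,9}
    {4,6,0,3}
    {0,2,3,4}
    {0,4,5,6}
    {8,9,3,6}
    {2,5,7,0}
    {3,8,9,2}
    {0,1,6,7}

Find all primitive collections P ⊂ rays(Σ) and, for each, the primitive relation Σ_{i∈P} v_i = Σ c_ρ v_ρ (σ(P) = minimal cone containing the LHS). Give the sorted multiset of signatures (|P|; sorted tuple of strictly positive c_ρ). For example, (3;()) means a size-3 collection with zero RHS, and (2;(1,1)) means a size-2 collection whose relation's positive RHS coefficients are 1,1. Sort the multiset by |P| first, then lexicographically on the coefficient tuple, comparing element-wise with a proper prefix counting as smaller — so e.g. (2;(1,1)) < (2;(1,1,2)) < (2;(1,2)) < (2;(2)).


Primitive collections (14):

  {0,9}:  v_{0} + v_{9} = 0  ⟹  sig = (2;())
  {2,6}:  v_{2} + v_{6} = 0  ⟹  sig = (2;())
  {5,8}:  v_{5} + v_{8} = 0  ⟹  sig = (2;())
  {1,4}:  v_{1} + v_{4} = v_{6}  ⟹  sig = (2;(1))
  {3,5}:  v_{3} + v_{5} = v_{4}  ⟹  sig = (2;(1))
  {3,7}:  v_{3} + v_{7} = v_{9}  ⟹  sig = (2;(1))
  {4,8}:  v_{4} + v_{8} = v_{3}  ⟹  sig = (2;(1))
  {1,3}:  v_{1} + v_{3} = v_{6} + v_{8}  ⟹  sig = (2;(1,1))
  {5,9}:  v_{5} + v_{9} = v_{4} + v_{7}  ⟹  sig = (2;(1,1))
  {1,2}:  v_{1} + v_{2} = v_{0} + v_{7} + v_{8}  ⟹  sig = (2;(1,1,1))
  {1,5}:  v_{1} + v_{5} = v_{0} + v_{6} + v_{7}  ⟹  sig = (2;(1,1,1))
  {1,9}:  v_{1} + v_{9} = v_{6} + v_{7} + v_{8}  ⟹  sig = (2;(1,1,1))
  {0,4,7}:  v_{0} + v_{4} + v_{7} = v_{5}  ⟹  sig = (3;(1))
  {0,6,7,8}:  v_{0} + v_{6} + v_{7} + v_{8} = v_{1}  ⟹  sig = (4;(1))

so the primitive-relation signature multiset is
{ (2;()) ×3,  (2;(1)) ×4,  (2;(1,1)) ×2,  (2;(1,1,1)) ×3,  (3;(1)),  (4;(1)) }


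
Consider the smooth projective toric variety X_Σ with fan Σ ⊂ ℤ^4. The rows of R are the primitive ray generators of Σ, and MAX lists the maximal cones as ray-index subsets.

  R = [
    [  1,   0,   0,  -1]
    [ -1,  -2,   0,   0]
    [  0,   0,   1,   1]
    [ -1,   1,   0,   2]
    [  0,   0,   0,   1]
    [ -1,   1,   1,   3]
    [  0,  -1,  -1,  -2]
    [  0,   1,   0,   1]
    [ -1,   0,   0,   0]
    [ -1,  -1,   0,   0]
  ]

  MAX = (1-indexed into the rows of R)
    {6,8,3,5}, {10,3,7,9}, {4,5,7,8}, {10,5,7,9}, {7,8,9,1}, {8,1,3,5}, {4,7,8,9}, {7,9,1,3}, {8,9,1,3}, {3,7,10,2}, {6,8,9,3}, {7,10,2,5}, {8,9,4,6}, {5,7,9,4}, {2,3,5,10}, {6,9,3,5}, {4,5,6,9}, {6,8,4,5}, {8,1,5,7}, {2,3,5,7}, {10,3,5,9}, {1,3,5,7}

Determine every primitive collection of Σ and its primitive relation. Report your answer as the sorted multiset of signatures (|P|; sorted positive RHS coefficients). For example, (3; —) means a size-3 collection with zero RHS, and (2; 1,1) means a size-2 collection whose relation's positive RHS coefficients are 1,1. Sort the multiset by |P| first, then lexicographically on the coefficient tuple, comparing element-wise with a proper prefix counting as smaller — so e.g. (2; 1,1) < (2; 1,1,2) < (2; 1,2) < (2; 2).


Primitive collections (18):

  P = {1,4}:  v_{1} + v_{4} = v_{8} — sig = (2; 1)
  P = {3,4}:  v_{3} + v_{4} = v_{6} — sig = (2; 1)
  P = {1,6}:  v_{1} + v_{6} = v_{3} + v_{8} — sig = (2; 1,1)
  P = {1,10}:  v_{1} + v_{10} = v_{3} + v_{7} — sig = (2; 1,1)
  P = {2,8}:  v_{2} + v_{8} = v_{5} + v_{10} — sig = (2; 1,1)
  P = {6,7}:  v_{6} + v_{7} = v_{5} + v_{9} — sig = (2; 1,1)
  P = {8,10}:  v_{8} + v_{10} = v_{5} + v_{9} — sig = (2; 1,1)
  P = {2,6}:  v_{2} + v_{6} = v_{3} + 2·v_{5} + v_{9} + v_{10} — sig = (2; 1,1,1,2)
  P = {2,4}:  v_{2} + v_{4} = 2·v_{5} + v_{9} + v_{10} — sig = (2; 1,1,2)
  P = {1,2}:  v_{1} + v_{2} = 2·v_{3} + v_{5} + 2·v_{7} — sig = (2; 1,2,2)
  P = {6,10}:  v_{6} + v_{10} = v_{3} + 2·v_{5} + 2·v_{9} — sig = (2; 1,2,2)
  P = {2,9}:  v_{2} + v_{9} = 2·v_{10} — sig = (2; 2)
  P = {4,10}:  v_{4} + v_{10} = 2·v_{5} + 2·v_{9} — sig = (2; 2,2)
  P = {1,5,9}:  v_{1} + v_{5} + v_{9} = 0 — sig = (3; —)
  P = {3,7,8}:  v_{3} + v_{7} + v_{8} = 0 — sig = (3; —)
  P = {5,8,9}:  v_{5} + v_{8} + v_{9} = v_{4} — sig = (3; 1)
  P = {3,5,7,9}:  v_{3} + v_{5} + v_{7} + v_{9} = v_{10} — sig = (4; 1)
  P = {3,5,7,10}:  v_{3} + v_{5} + v_{7} + v_{10} = v_{2} — sig = (4; 1)

so the primitive-relation signature multiset is
    (2; 1)
    (2; 1)
    (2; 1,1)
    (2; 1,1)
    (2; 1,1)
    (2; 1,1)
    (2; 1,1)
    (2; 1,1,1,2)
    (2; 1,1,2)
    (2; 1,2,2)
    (2; 1,2,2)
    (2; 2)
    (2; 2,2)
    (3; —)
    (3; —)
    (3; 1)
    (4; 1)
    (4; 1)


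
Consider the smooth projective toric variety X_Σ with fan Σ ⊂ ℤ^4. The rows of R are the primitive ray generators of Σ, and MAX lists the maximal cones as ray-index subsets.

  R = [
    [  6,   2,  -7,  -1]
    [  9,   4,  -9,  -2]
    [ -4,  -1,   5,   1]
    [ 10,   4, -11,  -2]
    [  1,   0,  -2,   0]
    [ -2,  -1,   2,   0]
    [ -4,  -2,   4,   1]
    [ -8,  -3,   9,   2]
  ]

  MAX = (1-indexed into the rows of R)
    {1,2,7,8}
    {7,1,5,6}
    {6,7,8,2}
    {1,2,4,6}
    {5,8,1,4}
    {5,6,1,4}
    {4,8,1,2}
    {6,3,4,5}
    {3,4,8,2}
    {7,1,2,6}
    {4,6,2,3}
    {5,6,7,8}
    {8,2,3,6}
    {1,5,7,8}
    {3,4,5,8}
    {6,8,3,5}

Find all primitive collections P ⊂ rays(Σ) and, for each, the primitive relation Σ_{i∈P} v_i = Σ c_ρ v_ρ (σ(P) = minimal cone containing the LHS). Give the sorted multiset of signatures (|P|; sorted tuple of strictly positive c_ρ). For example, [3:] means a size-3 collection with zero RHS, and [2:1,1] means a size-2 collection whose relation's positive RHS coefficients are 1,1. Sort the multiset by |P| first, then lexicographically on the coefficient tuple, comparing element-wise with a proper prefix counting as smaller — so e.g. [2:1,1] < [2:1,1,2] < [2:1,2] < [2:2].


Primitive collections (6):

  P = {2,5}:  v_{2} + v_{5} = v_{4}  ⟹  sig = [2:1]
  P = {3,7}:  v_{3} + v_{7} = v_{8}  ⟹  sig = [2:1]
  P = {4,7}:  v_{4} + v_{7} = v_{1}  ⟹  sig = [2:1]
  P = {1,3}:  v_{1} + v_{3} = v_{4} + v_{8}  ⟹  sig = [2:1,1]
  P = {4,6,8}:  v_{4} + v_{6} + v_{8} = 0  ⟹  sig = [3:]
  P = {1,6,8}:  v_{1} + v_{6} + v_{8} = v_{7}  ⟹  sig = [3:1]

Signatures (|P|; sorted positive RHS coefficients), sorted:
[[2:1], [2:1], [2:1], [2:1,1], [3:], [3:1]]


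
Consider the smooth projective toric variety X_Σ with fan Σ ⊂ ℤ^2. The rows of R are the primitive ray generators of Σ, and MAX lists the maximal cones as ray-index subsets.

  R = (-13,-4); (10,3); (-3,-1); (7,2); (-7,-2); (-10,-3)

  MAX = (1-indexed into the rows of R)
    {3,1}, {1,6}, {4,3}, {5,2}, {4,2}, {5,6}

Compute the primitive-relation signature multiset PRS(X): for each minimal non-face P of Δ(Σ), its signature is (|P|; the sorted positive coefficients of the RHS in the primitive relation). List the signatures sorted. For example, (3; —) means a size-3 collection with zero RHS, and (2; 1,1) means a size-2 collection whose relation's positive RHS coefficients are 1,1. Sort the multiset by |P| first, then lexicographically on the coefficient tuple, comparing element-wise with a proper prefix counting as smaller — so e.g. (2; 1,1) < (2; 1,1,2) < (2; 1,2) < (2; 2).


9 collections generate NE(X_Σ); each relation:

  {2,6}:  v_{2} + v_{6} = 0 ; sig = (2; —)
  {4,5}:  v_{4} + v_{5} = 0 ; sig = (2; —)
  {1,2}:  v_{1} + v_{2} = v_{3} ; sig = (2; 1)
  {2,3}:  v_{2} + v_{3} = v_{4} ; sig = (2; 1)
  {3,5}:  v_{3} + v_{5} = v_{6} ; sig = (2; 1)
  {3,6}:  v_{3} + v_{6} = v_{1} ; sig = (2; 1)
  {4,6}:  v_{4} + v_{6} = v_{3} ; sig = (2; 1)
  {1,4}:  v_{1} + v_{4} = 2·v_{3} ; sig = (2; 2)
  {1,5}:  v_{1} + v_{5} = 2·v_{6} ; sig = (2; 2)

so the primitive-relation signature multiset is
    (2; —)
    (2; —)
    (2; 1)
    (2; 1)
    (2; 1)
    (2; 1)
    (2; 1)
    (2; 2)
    (2; 2)


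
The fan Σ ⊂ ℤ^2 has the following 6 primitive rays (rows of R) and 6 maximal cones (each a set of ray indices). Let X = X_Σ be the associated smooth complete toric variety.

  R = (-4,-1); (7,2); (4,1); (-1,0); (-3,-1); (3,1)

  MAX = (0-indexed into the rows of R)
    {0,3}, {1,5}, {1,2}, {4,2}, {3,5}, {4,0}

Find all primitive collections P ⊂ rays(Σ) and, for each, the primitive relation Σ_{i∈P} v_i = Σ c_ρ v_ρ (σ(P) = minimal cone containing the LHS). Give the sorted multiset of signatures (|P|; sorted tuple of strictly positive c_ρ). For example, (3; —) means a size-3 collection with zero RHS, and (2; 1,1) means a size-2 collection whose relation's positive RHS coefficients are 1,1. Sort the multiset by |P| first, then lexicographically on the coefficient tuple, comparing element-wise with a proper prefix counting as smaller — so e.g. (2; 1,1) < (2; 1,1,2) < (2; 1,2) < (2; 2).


9 collections generate NE(X_Σ); each relation:

  P = {0,2}:  v_{0} + v_{2} = 0 ; sig = (2; —)
  P = {4,5}:  v_{4} + v_{5} = 0 ; sig = (2; —)
  P = {0,1}:  v_{0} + v_{1} = v_{5} ; sig = (2; 1)
  P = {0,5}:  v_{0} + v_{5} = v_{3} ; sig = (2; 1)
  P = {1,4}:  v_{1} + v_{4} = v_{2} ; sig = (2; 1)
  P = {2,3}:  v_{2} + v_{3} = v_{5} ; sig = (2; 1)
  P = {2,5}:  v_{2} + v_{5} = v_{1} ; sig = (2; 1)
  P = {3,4}:  v_{3} + v_{4} = v_{0} ; sig = (2; 1)
  P = {1,3}:  v_{1} + v_{3} = 2·v_{5} ; sig = (2; 2)

Hence PRS(X_Σ) =
    |P|=2: 9 collections, coeffs (), (), (1), (1), (1), (1), (1), (1), (2)


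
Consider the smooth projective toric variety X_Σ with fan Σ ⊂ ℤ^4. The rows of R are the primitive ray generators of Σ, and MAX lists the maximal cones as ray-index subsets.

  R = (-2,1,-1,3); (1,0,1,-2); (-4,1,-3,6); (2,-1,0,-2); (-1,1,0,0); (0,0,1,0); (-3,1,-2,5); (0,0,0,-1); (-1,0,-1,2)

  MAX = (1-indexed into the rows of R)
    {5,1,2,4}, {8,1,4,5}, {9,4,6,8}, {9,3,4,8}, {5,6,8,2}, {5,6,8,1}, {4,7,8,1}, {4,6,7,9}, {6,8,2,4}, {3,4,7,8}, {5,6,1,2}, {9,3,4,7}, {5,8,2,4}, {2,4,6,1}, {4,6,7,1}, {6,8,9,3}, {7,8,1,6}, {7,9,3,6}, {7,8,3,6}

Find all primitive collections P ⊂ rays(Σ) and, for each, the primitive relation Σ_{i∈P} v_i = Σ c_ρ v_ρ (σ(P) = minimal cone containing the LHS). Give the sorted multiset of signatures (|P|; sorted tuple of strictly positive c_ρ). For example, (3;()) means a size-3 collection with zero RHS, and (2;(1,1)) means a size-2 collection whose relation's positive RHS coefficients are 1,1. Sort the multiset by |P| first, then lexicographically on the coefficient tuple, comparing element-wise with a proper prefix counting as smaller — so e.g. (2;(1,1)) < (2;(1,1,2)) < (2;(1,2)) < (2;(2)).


14 minimal non-faces of Δ(Σ) (on 9 rays):

  {2,9}:  v_{2} + v_{9} = 0  ⟹  sig = (2;())
  {1,9}:  v_{1} + v_{9} = v_{7}  ⟹  sig = (2;(1))
  {2,7}:  v_{2} + v_{7} = v_{1}  ⟹  sig = (2;(1))
  {2,3}:  v_{2} + v_{3} = v_{7} + v_{8}  ⟹  sig = (2;(1,1))
  {5,9}:  v_{5} + v_{9} = v_{1} + v_{8}  ⟹  sig = (2;(1,1))
  {3,5}:  v_{3} + v_{5} = v_{1} + v_{7} + 2·v_{8}  ⟹  sig = (2;(1,1,2))
  {1,3}:  v_{1} + v_{3} = 2·v_{7} + v_{8}  ⟹  sig = (2;(1,2))
  {5,7}:  v_{5} + v_{7} = 2·v_{1} + v_{8}  ⟹  sig = (2;(1,2))
  {1,2,8}:  v_{1} + v_{2} + v_{8} = v_{5}  ⟹  sig = (3;(1))
  {4,5,6}:  v_{4} + v_{5} + v_{6} = v_{2}  ⟹  sig = (3;(1))
  {7,8,9}:  v_{7} + v_{8} + v_{9} = v_{3}  ⟹  sig = (3;(1))
  {3,4,6}:  v_{3} + v_{4} + v_{6} = 2·v_{9}  ⟹  sig = (3;(2))
  {1,4,6,8}:  v_{1} + v_{4} + v_{6} + v_{8} = 0  ⟹  sig = (4;())
  {4,6,7,8}:  v_{4} + v_{6} + v_{7} + v_{8} = v_{9}  ⟹  sig = (4;(1))

Sorted signature multiset PRS(X):
{ (2;()),  (2;(1)) ×2,  (2;(1,1)) ×2,  (2;(1,1,2)),  (2;(1,2)) ×2,  (3;(1)) ×3,  (3;(2)),  (4;()),  (4;(1)) }


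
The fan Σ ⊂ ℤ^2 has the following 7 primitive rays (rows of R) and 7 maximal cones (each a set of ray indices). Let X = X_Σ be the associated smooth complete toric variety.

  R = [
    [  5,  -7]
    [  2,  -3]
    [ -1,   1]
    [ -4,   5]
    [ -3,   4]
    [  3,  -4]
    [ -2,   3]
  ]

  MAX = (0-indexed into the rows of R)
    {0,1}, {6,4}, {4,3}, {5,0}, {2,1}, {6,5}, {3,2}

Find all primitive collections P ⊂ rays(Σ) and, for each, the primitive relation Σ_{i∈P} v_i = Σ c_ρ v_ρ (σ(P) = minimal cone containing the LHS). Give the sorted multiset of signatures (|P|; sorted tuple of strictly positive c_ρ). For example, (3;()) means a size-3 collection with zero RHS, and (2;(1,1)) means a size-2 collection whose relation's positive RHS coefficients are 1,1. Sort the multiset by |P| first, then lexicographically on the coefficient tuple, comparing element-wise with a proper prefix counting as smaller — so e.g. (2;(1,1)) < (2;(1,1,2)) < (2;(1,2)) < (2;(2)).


Σ has 14 primitive collections:

  P = {1,6}:  v_{1} + v_{6} = 0  ⇒ sig = (2;())
  P = {4,5}:  v_{4} + v_{5} = 0  ⇒ sig = (2;())
  P = {0,4}:  v_{0} + v_{4} = v_{1}  ⇒ sig = (2;(1))
  P = {0,6}:  v_{0} + v_{6} = v_{5}  ⇒ sig = (2;(1))
  P = {1,4}:  v_{1} + v_{4} = v_{2}  ⇒ sig = (2;(1))
  P = {1,5}:  v_{1} + v_{5} = v_{0}  ⇒ sig = (2;(1))
  P = {2,4}:  v_{2} + v_{4} = v_{3}  ⇒ sig = (2;(1))
  P = {2,5}:  v_{2} + v_{5} = v_{1}  ⇒ sig = (2;(1))
  P = {2,6}:  v_{2} + v_{6} = v_{4}  ⇒ sig = (2;(1))
  P = {3,5}:  v_{3} + v_{5} = v_{2}  ⇒ sig = (2;(1))
  P = {0,3}:  v_{0} + v_{3} = v_{1} + v_{2}  ⇒ sig = (2;(1,1))
  P = {0,2}:  v_{0} + v_{2} = 2·v_{1}  ⇒ sig = (2;(2))
  P = {1,3}:  v_{1} + v_{3} = 2·v_{2}  ⇒ sig = (2;(2))
  P = {3,6}:  v_{3} + v_{6} = 2·v_{4}  ⇒ sig = (2;(2))

Sorted signature multiset PRS(X):
[(2;()), (2;()), (2;(1)), (2;(1)), (2;(1)), (2;(1)), (2;(1)), (2;(1)), (2;(1)), (2;(1)), (2;(1,1)), (2;(2)), (2;(2)), (2;(2))]


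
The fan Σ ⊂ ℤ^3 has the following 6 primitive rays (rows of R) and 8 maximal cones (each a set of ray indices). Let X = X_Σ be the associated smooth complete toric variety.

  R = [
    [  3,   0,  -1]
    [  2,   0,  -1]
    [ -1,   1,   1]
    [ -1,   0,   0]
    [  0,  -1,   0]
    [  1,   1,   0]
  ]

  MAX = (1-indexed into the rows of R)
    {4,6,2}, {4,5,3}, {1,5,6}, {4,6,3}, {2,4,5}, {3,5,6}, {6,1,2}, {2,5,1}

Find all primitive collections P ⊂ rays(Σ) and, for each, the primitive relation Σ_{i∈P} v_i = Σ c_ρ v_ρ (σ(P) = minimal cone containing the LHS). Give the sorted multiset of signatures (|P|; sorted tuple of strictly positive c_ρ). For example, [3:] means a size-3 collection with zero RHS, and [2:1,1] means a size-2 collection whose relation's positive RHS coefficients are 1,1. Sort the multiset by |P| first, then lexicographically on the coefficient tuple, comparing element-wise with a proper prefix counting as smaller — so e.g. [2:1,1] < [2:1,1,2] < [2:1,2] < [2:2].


Primitive collections (5):

  P={1,4}:  v_{1} + v_{4} = v_{2}  ⟹  sig = [2:1]
  P={2,3}:  v_{2} + v_{3} = v_{6}  ⟹  sig = [2:1]
  P={1,3}:  v_{1} + v_{3} = v_{5} + 2·v_{6}  ⟹  sig = [2:1,2]
  P={4,5,6}:  v_{4} + v_{5} + v_{6} = 0  ⟹  sig = [3:]
  P={2,5,6}:  v_{2} + v_{5} + v_{6} = v_{1}  ⟹  sig = [3:1]

so the primitive-relation signature multiset is
{ [2:1] ×2,  [2:1,2],  [3:],  [3:1] }


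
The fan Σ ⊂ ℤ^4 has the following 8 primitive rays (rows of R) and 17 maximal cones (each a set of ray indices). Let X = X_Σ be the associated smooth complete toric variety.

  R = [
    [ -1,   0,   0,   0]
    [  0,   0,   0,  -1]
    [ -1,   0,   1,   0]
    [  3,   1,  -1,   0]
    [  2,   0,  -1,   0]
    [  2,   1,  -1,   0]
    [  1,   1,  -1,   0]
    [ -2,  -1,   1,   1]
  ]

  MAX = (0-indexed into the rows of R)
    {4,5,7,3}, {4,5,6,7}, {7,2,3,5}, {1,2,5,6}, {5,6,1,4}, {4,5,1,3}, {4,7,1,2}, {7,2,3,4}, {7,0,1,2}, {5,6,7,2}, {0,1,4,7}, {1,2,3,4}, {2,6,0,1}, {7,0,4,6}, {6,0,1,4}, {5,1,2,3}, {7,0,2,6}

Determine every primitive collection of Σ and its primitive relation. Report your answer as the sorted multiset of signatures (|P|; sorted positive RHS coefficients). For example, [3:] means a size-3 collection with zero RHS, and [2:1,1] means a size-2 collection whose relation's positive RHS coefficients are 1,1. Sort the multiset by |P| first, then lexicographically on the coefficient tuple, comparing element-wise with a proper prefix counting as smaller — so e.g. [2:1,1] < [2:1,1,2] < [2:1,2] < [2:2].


Δ(Σ) — 8 vertices, 9 min non-faces:

  P = {0,3}:  v_{0} + v_{3} = v_{5}  ⟹  sig = [2:1]
  P = {0,5}:  v_{0} + v_{5} = v_{6}  ⟹  sig = [2:1]
  P = {3,6}:  v_{3} + v_{6} = 2·v_{5}  ⟹  sig = [2:2]
  P = {0,2,4}:  v_{0} + v_{2} + v_{4} = 0  ⟹  sig = [3:]
  P = {1,5,7}:  v_{1} + v_{5} + v_{7} = 0  ⟹  sig = [3:]
  P = {1,6,7}:  v_{1} + v_{6} + v_{7} = v_{0}  ⟹  sig = [3:1]
  P = {2,4,5}:  v_{2} + v_{4} + v_{5} = v_{3}  ⟹  sig = [3:1]
  P = {2,4,6}:  v_{2} + v_{4} + v_{6} = v_{5}  ⟹  sig = [3:1]
  P = {1,3,7}:  v_{1} + v_{3} + v_{7} = v_{2} + v_{4}  ⟹  sig = [3:1,1]

so the primitive-relation signature multiset is
    [2:1]
    [2:1]
    [2:2]
    [3:]
    [3:]
    [3:1]
    [3:1]
    [3:1]
    [3:1,1]


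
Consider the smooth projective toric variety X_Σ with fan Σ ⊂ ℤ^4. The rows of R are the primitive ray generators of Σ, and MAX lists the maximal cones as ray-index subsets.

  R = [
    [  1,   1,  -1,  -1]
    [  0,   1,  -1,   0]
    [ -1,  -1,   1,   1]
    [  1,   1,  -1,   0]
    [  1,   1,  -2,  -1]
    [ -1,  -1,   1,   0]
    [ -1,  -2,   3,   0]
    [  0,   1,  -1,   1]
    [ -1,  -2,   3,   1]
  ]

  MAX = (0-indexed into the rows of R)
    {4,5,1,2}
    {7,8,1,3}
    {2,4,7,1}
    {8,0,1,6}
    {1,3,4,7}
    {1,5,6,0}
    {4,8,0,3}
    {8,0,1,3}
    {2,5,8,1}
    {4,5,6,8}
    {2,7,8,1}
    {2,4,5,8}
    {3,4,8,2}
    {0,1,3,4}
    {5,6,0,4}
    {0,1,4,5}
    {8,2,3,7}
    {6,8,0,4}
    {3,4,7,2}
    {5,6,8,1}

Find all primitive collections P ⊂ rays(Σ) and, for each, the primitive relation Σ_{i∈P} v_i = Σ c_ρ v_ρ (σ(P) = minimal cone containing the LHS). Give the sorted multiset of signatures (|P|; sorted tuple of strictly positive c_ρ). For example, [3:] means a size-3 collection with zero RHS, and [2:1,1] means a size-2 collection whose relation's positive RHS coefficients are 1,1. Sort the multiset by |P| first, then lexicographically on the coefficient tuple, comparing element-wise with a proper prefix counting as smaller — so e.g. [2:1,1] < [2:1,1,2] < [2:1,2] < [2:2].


Primitive collections (12):

  P = {0,2}:  v_{0} + v_{2} = 0 — sig = [2:]
  P = {3,5}:  v_{3} + v_{5} = 0 — sig = [2:]
  P = {0,7}:  v_{0} + v_{7} = v_{1} + v_{3} — sig = [2:1,1]
  P = {2,6}:  v_{2} + v_{6} = v_{5} + v_{8} — sig = [2:1,1]
  P = {3,6}:  v_{3} + v_{6} = v_{0} + v_{8} — sig = [2:1,1]
  P = {5,7}:  v_{5} + v_{7} = v_{1} + v_{2} — sig = [2:1,1]
  P = {6,7}:  v_{6} + v_{7} = v_{1} + v_{8} — sig = [2:1,1]
  P = {1,4,8}:  v_{1} + v_{4} + v_{8} = 0 — sig = [3:]
  P = {0,5,8}:  v_{0} + v_{5} + v_{8} = v_{6} — sig = [3:1]
  P = {1,2,3}:  v_{1} + v_{2} + v_{3} = v_{7} — sig = [3:1]
  P = {1,4,6}:  v_{1} + v_{4} + v_{6} = v_{0} + v_{5} — sig = [3:1,1]
  P = {4,7,8}:  v_{4} + v_{7} + v_{8} = v_{2} + v_{3} — sig = [3:1,1]

Hence PRS(X_Σ) =
    [2:]
    [2:]
    [2:1,1]
    [2:1,1]
    [2:1,1]
    [2:1,1]
    [2:1,1]
    [3:]
    [3:1]
    [3:1]
    [3:1,1]
    [3:1,1]


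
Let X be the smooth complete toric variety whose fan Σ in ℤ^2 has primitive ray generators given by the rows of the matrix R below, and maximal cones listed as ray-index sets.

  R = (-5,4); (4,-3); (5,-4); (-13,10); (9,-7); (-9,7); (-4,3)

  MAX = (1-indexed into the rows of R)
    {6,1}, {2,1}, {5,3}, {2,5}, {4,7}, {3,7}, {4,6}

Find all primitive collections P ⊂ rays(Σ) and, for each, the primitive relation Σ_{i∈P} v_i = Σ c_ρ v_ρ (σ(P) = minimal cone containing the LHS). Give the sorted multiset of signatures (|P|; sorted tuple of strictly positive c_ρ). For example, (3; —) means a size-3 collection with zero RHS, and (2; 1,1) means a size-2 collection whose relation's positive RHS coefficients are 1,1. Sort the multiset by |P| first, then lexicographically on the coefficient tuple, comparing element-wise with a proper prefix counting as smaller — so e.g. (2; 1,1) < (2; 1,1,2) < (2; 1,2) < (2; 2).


14 collections generate NE(X_Σ); each relation:

  {1,3}:  v_{1} + v_{3} = 0  →  sig = (2; —)
  {2,7}:  v_{2} + v_{7} = 0  →  sig = (2; —)
  {5,6}:  v_{5} + v_{6} = 0  →  sig = (2; —)
  {1,5}:  v_{1} + v_{5} = v_{2}  →  sig = (2; 1)
  {1,7}:  v_{1} + v_{7} = v_{6}  →  sig = (2; 1)
  {2,3}:  v_{2} + v_{3} = v_{5}  →  sig = (2; 1)
  {2,4}:  v_{2} + v_{4} = v_{6}  →  sig = (2; 1)
  {2,6}:  v_{2} + v_{6} = v_{1}  →  sig = (2; 1)
  {3,6}:  v_{3} + v_{6} = v_{7}  →  sig = (2; 1)
  {4,5}:  v_{4} + v_{5} = v_{7}  →  sig = (2; 1)
  {5,7}:  v_{5} + v_{7} = v_{3}  →  sig = (2; 1)
  {6,7}:  v_{6} + v_{7} = v_{4}  →  sig = (2; 1)
  {1,4}:  v_{1} + v_{4} = 2·v_{6}  →  sig = (2; 2)
  {3,4}:  v_{3} + v_{4} = 2·v_{7}  →  sig = (2; 2)

so the primitive-relation signature multiset is
[(2; —), (2; —), (2; —), (2; 1), (2; 1), (2; 1), (2; 1), (2; 1), (2; 1), (2; 1), (2; 1), (2; 1), (2; 2), (2; 2)]


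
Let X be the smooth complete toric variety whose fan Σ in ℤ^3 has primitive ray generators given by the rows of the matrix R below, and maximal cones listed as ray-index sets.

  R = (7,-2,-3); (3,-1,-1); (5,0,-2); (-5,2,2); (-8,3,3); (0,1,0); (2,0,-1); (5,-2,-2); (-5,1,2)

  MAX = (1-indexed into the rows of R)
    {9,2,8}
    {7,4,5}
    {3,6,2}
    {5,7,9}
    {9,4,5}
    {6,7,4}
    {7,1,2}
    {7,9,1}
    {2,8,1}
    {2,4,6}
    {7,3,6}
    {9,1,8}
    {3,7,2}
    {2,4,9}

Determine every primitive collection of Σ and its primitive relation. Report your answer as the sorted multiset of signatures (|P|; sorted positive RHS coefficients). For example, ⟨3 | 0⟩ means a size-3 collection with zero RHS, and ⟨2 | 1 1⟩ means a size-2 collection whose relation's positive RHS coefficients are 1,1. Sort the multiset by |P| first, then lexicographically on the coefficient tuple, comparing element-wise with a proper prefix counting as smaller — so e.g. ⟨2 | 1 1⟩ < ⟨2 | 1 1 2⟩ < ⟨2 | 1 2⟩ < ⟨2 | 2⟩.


Δ(Σ) — 9 vertices, 20 min non-faces:

  P={4,8}:  v_{4} + v_{8} = 0  →  sig = ⟨2 | 0⟩
  P={1,4}:  v_{1} + v_{4} = v_{7}  →  sig = ⟨2 | 1⟩
  P={2,5}:  v_{2} + v_{5} = v_{4}  →  sig = ⟨2 | 1⟩
  P={3,9}:  v_{3} + v_{9} = v_{6}  →  sig = ⟨2 | 1⟩
  P={6,9}:  v_{6} + v_{9} = v_{4}  →  sig = ⟨2 | 1⟩
  P={7,8}:  v_{7} + v_{8} = v_{1}  →  sig = ⟨2 | 1⟩
  P={5,8}:  v_{5} + v_{8} = v_{7} + v_{9}  →  sig = ⟨2 | 1 1⟩
  P={6,8}:  v_{6} + v_{8} = v_{2} + v_{7}  →  sig = ⟨2 | 1 1⟩
  P={3,5}:  v_{3} + v_{5} = v_{4} + v_{6} + v_{7}  →  sig = ⟨2 | 1 1 1⟩
  P={1,5}:  v_{1} + v_{5} = 2·v_{7} + v_{9}  →  sig = ⟨2 | 1 2⟩
  P={1,6}:  v_{1} + v_{6} = v_{2} + 2·v_{7}  →  sig = ⟨2 | 1 2⟩
  P={5,6}:  v_{5} + v_{6} = 2·v_{4} + v_{7}  →  sig = ⟨2 | 1 2⟩
  P={3,4}:  v_{3} + v_{4} = 2·v_{6}  →  sig = ⟨2 | 2⟩
  P={3,8}:  v_{3} + v_{8} = 2·v_{2} + 2·v_{7}  →  sig = ⟨2 | 2 2⟩
  P={1,3}:  v_{1} + v_{3} = 2·v_{2} + 3·v_{7}  →  sig = ⟨2 | 2 3⟩
  P={2,7,9}:  v_{2} + v_{7} + v_{9} = 0  →  sig = ⟨3 | 0⟩
  P={1,2,9}:  v_{1} + v_{2} + v_{9} = v_{8}  →  sig = ⟨3 | 1⟩
  P={2,4,7}:  v_{2} + v_{4} + v_{7} = v_{6}  →  sig = ⟨3 | 1⟩
  P={2,6,7}:  v_{2} + v_{6} + v_{7} = v_{3}  →  sig = ⟨3 | 1⟩
  P={4,7,9}:  v_{4} + v_{7} + v_{9} = v_{5}  →  sig = ⟨3 | 1⟩

Sorted signature multiset PRS(X):
[⟨2 | 0⟩, ⟨2 | 1⟩, ⟨2 | 1⟩, ⟨2 | 1⟩, ⟨2 | 1⟩, ⟨2 | 1⟩, ⟨2 | 1 1⟩, ⟨2 | 1 1⟩, ⟨2 | 1 1 1⟩, ⟨2 | 1 2⟩, ⟨2 | 1 2⟩, ⟨2 | 1 2⟩, ⟨2 | 2⟩, ⟨2 | 2 2⟩, ⟨2 | 2 3⟩, ⟨3 | 0⟩, ⟨3 | 1⟩, ⟨3 | 1⟩, ⟨3 | 1⟩, ⟨3 | 1⟩]


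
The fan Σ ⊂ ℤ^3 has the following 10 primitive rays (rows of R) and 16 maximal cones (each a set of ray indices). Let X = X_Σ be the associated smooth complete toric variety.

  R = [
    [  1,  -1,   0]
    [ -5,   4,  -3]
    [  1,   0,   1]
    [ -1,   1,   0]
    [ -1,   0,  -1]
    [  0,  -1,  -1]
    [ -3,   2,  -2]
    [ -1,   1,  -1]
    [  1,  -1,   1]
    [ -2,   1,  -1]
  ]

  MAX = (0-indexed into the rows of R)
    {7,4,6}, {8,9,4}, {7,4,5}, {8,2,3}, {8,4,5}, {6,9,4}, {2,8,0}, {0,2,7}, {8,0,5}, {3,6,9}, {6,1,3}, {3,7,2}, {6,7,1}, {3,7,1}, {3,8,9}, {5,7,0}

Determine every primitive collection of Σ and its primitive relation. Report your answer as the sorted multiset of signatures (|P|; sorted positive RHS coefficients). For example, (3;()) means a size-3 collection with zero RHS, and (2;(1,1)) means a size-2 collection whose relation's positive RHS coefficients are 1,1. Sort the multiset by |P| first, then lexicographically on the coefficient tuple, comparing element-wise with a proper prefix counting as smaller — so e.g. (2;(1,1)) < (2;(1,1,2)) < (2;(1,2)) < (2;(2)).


Δ(Σ) — 10 vertices, 22 min non-faces:

  {0,3}:  v_{0} + v_{3} = 0  ⟹  sig = (2;())
  {2,4}:  v_{2} + v_{4} = 0  ⟹  sig = (2;())
  {7,8}:  v_{7} + v_{8} = 0  ⟹  sig = (2;())
  {0,4}:  v_{0} + v_{4} = v_{5}  ⟹  sig = (2;(1))
  {0,9}:  v_{0} + v_{9} = v_{4}  ⟹  sig = (2;(1))
  {2,5}:  v_{2} + v_{5} = v_{0}  ⟹  sig = (2;(1))
  {2,9}:  v_{2} + v_{9} = v_{3}  ⟹  sig = (2;(1))
  {3,4}:  v_{3} + v_{4} = v_{9}  ⟹  sig = (2;(1))
  {3,5}:  v_{3} + v_{5} = v_{4}  ⟹  sig = (2;(1))
  {6,8}:  v_{6} + v_{8} = v_{9}  ⟹  sig = (2;(1))
  {7,9}:  v_{7} + v_{9} = v_{6}  ⟹  sig = (2;(1))
  {0,1}:  v_{0} + v_{1} = v_{6} + v_{7}  ⟹  sig = (2;(1,1))
  {0,6}:  v_{0} + v_{6} = v_{4} + v_{7}  ⟹  sig = (2;(1,1))
  {1,8}:  v_{1} + v_{8} = v_{3} + v_{6}  ⟹  sig = (2;(1,1))
  {2,6}:  v_{2} + v_{6} = v_{3} + v_{7}  ⟹  sig = (2;(1,1))
  {1,5}:  v_{1} + v_{5} = v_{4} + v_{6} + v_{7}  ⟹  sig = (2;(1,1,1))
  {1,9}:  v_{1} + v_{9} = v_{3} + 2·v_{6}  ⟹  sig = (2;(1,2))
  {5,6}:  v_{5} + v_{6} = 2·v_{4} + v_{7}  ⟹  sig = (2;(1,2))
  {1,4}:  v_{1} + v_{4} = 2·v_{6}  ⟹  sig = (2;(2))
  {5,9}:  v_{5} + v_{9} = 2·v_{4}  ⟹  sig = (2;(2))
  {1,2}:  v_{1} + v_{2} = 2·v_{3} + 2·v_{7}  ⟹  sig = (2;(2,2))
  {3,6,7}:  v_{3} + v_{6} + v_{7} = v_{1}  ⟹  sig = (3;(1))

Hence PRS(X_Σ) =
{ (2;()) ×3,  (2;(1)) ×8,  (2;(1,1)) ×4,  (2;(1,1,1)),  (2;(1,2)) ×2,  (2;(2)) ×2,  (2;(2,2)),  (3;(1)) }


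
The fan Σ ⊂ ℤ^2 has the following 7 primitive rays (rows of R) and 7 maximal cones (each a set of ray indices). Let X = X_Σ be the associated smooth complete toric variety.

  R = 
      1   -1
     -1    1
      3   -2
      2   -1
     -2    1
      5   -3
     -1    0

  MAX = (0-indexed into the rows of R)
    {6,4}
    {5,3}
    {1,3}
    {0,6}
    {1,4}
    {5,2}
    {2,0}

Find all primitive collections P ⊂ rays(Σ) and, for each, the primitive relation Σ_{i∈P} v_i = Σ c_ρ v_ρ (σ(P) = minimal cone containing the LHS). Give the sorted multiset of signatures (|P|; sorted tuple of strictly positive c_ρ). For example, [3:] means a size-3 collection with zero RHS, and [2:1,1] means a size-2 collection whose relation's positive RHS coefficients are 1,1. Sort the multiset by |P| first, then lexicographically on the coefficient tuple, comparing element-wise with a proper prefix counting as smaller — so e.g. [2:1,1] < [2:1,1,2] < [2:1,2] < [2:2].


Σ has 14 primitive collections:

  {0,1}:  v_{0} + v_{1} = 0  so sig = [2:]
  {3,4}:  v_{3} + v_{4} = 0  so sig = [2:]
  {0,3}:  v_{0} + v_{3} = v_{2}  so sig = [2:1]
  {0,4}:  v_{0} + v_{4} = v_{6}  so sig = [2:1]
  {1,2}:  v_{1} + v_{2} = v_{3}  so sig = [2:1]
  {1,6}:  v_{1} + v_{6} = v_{4}  so sig = [2:1]
  {2,3}:  v_{2} + v_{3} = v_{5}  so sig = [2:1]
  {2,4}:  v_{2} + v_{4} = v_{0}  so sig = [2:1]
  {3,6}:  v_{3} + v_{6} = v_{0}  so sig = [2:1]
  {4,5}:  v_{4} + v_{5} = v_{2}  so sig = [2:1]
  {5,6}:  v_{5} + v_{6} = v_{0} + v_{2}  so sig = [2:1,1]
  {0,5}:  v_{0} + v_{5} = 2·v_{2}  so sig = [2:2]
  {1,5}:  v_{1} + v_{5} = 2·v_{3}  so sig = [2:2]
  {2,6}:  v_{2} + v_{6} = 2·v_{0}  so sig = [2:2]

Sorted signature multiset PRS(X):
    [2:]
    [2:]
    [2:1]
    [2:1]
    [2:1]
    [2:1]
    [2:1]
    [2:1]
    [2:1]
    [2:1]
    [2:1,1]
    [2:2]
    [2:2]
    [2:2]


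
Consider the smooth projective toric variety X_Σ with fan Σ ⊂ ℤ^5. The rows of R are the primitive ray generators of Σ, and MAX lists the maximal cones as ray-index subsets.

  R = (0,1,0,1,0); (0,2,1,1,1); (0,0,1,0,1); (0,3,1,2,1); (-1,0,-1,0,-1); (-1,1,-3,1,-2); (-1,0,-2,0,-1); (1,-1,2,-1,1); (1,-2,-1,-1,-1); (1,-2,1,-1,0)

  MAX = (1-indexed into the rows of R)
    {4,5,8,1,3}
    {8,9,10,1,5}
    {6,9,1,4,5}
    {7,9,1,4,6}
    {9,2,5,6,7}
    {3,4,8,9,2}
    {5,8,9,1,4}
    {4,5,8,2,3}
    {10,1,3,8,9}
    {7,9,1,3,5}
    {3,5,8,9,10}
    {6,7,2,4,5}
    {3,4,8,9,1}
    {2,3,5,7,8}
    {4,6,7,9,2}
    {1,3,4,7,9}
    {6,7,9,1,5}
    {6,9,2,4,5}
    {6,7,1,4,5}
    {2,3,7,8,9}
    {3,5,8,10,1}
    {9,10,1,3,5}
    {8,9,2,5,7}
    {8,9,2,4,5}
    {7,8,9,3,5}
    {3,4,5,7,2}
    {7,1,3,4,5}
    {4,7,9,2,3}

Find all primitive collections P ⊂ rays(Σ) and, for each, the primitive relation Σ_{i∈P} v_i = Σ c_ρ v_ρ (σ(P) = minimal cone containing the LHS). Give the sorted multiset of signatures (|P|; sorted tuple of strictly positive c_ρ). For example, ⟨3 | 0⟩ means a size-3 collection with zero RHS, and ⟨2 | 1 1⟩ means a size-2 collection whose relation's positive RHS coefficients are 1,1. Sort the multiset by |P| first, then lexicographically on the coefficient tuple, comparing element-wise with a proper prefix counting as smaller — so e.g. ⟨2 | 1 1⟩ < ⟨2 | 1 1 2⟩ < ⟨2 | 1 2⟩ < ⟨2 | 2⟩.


Δ(Σ) — 10 vertices, 13 min non-faces:

  P={1,2}:  v_{1} + v_{2} = v_{4}  →  sig = ⟨2 | 1⟩
  P={2,10}:  v_{2} + v_{10} = v_{1} + v_{8}  →  sig = ⟨2 | 1 1⟩
  P={3,6}:  v_{3} + v_{6} = v_{1} + v_{7}  →  sig = ⟨2 | 1 1⟩
  P={6,8}:  v_{6} + v_{8} = v_{2} + v_{5} + v_{9}  →  sig = ⟨2 | 1 1 1⟩
  P={6,10}:  v_{6} + v_{10} = v_{1} + v_{5} + v_{9}  →  sig = ⟨2 | 1 1 1⟩
  P={7,10}:  v_{7} + v_{10} = v_{3} + v_{5} + v_{9}  →  sig = ⟨2 | 1 1 1⟩
  P={4,10}:  v_{4} + v_{10} = 2·v_{1} + v_{8}  →  sig = ⟨2 | 1 2⟩
  P={1,7,8}:  v_{1} + v_{7} + v_{8} = 0  →  sig = ⟨3 | 0⟩
  P={4,7,8}:  v_{4} + v_{7} + v_{8} = v_{2}  →  sig = ⟨3 | 1⟩
  P={2,3,5,9}:  v_{2} + v_{3} + v_{5} + v_{9} = 0  →  sig = ⟨4 | 0⟩
  P={3,4,5,9}:  v_{3} + v_{4} + v_{5} + v_{9} = v_{1}  →  sig = ⟨4 | 1⟩
  P={4,5,7,9}:  v_{4} + v_{5} + v_{7} + v_{9} = v_{6}  →  sig = ⟨4 | 1⟩
  P={1,3,5,8,9}:  v_{1} + v_{3} + v_{5} + v_{8} + v_{9} = v_{10}  →  sig = ⟨5 | 1⟩

so the primitive-relation signature multiset is
[⟨2 | 1⟩, ⟨2 | 1 1⟩, ⟨2 | 1 1⟩, ⟨2 | 1 1 1⟩, ⟨2 | 1 1 1⟩, ⟨2 | 1 1 1⟩, ⟨2 | 1 2⟩, ⟨3 | 0⟩, ⟨3 | 1⟩, ⟨4 | 0⟩, ⟨4 | 1⟩, ⟨4 | 1⟩, ⟨5 | 1⟩]
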